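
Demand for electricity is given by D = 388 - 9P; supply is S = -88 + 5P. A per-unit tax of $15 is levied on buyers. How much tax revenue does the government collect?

Tax revenue = 7095/14

Pre-tax equilibrium: P* = 34, Q* = 82.
Tax on buyers shifts demand to D = 388 − 9(P + 15) = 253 - 9P.
253 - 9P = -88 + 5P gives seller price Ps = 341/14; buyers pay Pb = 341/14 + 15 = 551/14.
New quantity: Q = 388 − 9(551/14) = 473/14.
Revenue = 15 × 473/14 = 7095/14.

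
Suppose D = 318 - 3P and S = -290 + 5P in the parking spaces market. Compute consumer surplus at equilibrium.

Equilibrium: 318 - 3P = -290 + 5P gives P* = 76, Q* = 90.
Demand choke price (D = 0): P = 106.
CS = ½(106 − 76)(90) = 1350.

Consumer surplus = 1350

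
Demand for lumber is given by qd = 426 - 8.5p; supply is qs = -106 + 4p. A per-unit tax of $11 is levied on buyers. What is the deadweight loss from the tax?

Pre-tax equilibrium: p* = 42.56, q* = 64.24.
Tax on buyers shifts demand to qd = 426 − 8.5(p + 11) = 332.5 - 8.5p.
332.5 - 8.5p = -106 + 4p gives seller price ps = 35.08; buyers pay pb = 35.08 + 11 = 46.08.
New quantity: q = 426 − 8.5(46.08) = 34.32.
DWL = ½ × 11 × (64.24 − 34.32) = 164.56.

Deadweight loss = 164.56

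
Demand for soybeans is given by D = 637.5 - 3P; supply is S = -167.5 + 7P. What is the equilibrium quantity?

Set D = S: 637.5 - 3P = -167.5 + 7P.
805 = 10P, so P* = 80.5.
Q* = 637.5 − 3(80.5) = 396.

Q* = 396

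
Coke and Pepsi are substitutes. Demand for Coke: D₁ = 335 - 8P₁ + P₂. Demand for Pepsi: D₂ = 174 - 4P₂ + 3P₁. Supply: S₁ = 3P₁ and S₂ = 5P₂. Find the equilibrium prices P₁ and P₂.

Market 1: 335 - 8P₁ + P₂ = 3P₁ → 11P₁ - P₂ = 335.
Market 2: 9P₂ - 3P₁ = 174.
Eliminating P₂: 9×(1) + 1×(2) gives 96P₁ = 3189, so P₁ = 33.21875.
Back-substitute into (2): P₂ = (174 + 3×33.21875) / 9 = 30.40625.

P₁ = 33.21875, P₂ = 30.40625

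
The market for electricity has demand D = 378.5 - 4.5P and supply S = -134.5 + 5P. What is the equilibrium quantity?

Q* = 135.5

Set D = S: 378.5 - 4.5P = -134.5 + 5P.
513 = 9.5P, so P* = 54.
Q* = 378.5 − 4.5(54) = 135.5.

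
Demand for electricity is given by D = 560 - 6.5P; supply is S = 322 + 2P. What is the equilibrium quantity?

Q* = 378

Set D = S: 560 - 6.5P = 322 + 2P.
238 = 8.5P, so P* = 28.
Q* = 560 − 6.5(28) = 378.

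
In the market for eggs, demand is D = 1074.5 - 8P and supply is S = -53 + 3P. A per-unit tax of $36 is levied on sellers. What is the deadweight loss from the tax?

Pre-tax equilibrium: P* = 102.5, Q* = 254.5.
Tax on sellers shifts supply to S = -53 + 3(P − 36) = -161 + 3P.
1074.5 - 8P = -161 + 3P gives buyer price Pb = 2471/22; sellers receive Ps = 2471/22 − 36 = 1679/22.
New quantity: Q = 1074.5 − 8(2471/22) = 3871/22.
DWL = ½ × 36 × (254.5 − 3871/22) = 15552/11.

Deadweight loss = 15552/11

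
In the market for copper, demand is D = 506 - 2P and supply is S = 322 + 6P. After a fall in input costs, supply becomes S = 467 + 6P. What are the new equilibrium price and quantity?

P' = 4.875, Q' = 496.25

Original equilibrium: P* = 23, Q* = 460.
New equilibrium: 506 - 2P = 467 + 6P, so 39 = 8P and P' = 4.875; Q' = 506 − 2(4.875) = 496.25.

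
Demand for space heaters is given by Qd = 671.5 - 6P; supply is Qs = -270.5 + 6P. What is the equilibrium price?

Set Qd = Qs: 671.5 - 6P = -270.5 + 6P.
942 = 12P, so P* = 78.5.
Q* = 671.5 − 6(78.5) = 200.5.

P* = 78.5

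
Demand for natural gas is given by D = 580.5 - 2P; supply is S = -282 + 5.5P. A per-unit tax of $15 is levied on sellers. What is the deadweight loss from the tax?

Deadweight loss = 165

Pre-tax equilibrium: P* = 115, Q* = 350.5.
Tax on sellers shifts supply to S = -282 + 5.5(P − 15) = -364.5 + 5.5P.
580.5 - 2P = -364.5 + 5.5P gives buyer price Pb = 126; sellers receive Ps = 126 − 15 = 111.
New quantity: Q = 580.5 − 2(126) = 328.5.
DWL = ½ × 15 × (350.5 − 328.5) = 165.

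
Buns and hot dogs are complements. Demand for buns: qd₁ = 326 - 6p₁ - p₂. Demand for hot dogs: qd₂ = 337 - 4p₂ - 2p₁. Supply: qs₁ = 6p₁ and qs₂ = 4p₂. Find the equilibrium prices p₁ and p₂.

Market 1: 326 - 6p₁ - p₂ = 6p₁ → 12p₁ + p₂ = 326.
Market 2: 8p₂ + 2p₁ = 337.
Eliminating p₂: 8×(1) − 1×(2) gives 94p₁ = 2271, so p₁ = 2271/94.
Back-substitute into (2): p₂ = (337 − 2×2271/94) / 8 = 1696/47.

p₁ = 2271/94, p₂ = 1696/47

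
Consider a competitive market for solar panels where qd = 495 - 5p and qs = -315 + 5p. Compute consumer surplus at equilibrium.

Consumer surplus = 810

Equilibrium: 495 - 5p = -315 + 5p gives p* = 81, q* = 90.
Demand choke price (qd = 0): p = 99.
CS = ½(99 − 81)(90) = 810.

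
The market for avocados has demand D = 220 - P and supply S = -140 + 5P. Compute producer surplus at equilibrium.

Producer surplus = 2560

Equilibrium: 220 - P = -140 + 5P gives P* = 60, Q* = 160.
Supply starts at P = 28 (where S = 0).
PS = ½(60 − 28)(160) = 2560.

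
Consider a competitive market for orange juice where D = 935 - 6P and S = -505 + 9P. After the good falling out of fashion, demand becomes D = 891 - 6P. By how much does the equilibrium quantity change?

ΔQ = -26.4

Original equilibrium: P* = 96, Q* = 359.
New equilibrium: 891 - 6P = -505 + 9P, so 1396 = 15P and P' = 1396/15; Q' = 891 − 6(1396/15) = 332.6.
Change in quantity: 332.6 − 359 = -26.4.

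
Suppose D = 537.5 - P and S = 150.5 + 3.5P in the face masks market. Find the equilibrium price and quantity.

P* = 86, Q* = 451.5

Set D = S: 537.5 - P = 150.5 + 3.5P.
387 = 4.5P, so P* = 86.
Q* = 537.5 − 1(86) = 451.5.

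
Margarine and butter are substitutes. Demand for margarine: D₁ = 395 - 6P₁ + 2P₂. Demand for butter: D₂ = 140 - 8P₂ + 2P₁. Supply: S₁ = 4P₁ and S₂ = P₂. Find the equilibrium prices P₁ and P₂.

P₁ = 3835/86, P₂ = 1095/43

Market 1: 395 - 6P₁ + 2P₂ = 4P₁ → 10P₁ - 2P₂ = 395.
Market 2: 9P₂ - 2P₁ = 140.
Eliminating P₂: 9×(1) + 2×(2) gives 86P₁ = 3835, so P₁ = 3835/86.
Back-substitute into (2): P₂ = (140 + 2×3835/86) / 9 = 1095/43.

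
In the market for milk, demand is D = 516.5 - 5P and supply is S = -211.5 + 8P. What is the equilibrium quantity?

Q* = 236.5

Set D = S: 516.5 - 5P = -211.5 + 8P.
728 = 13P, so P* = 56.
Q* = 516.5 − 5(56) = 236.5.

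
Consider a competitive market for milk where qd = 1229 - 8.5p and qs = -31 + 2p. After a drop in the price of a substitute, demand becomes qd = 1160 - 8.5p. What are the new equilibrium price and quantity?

Original equilibrium: p* = 120, q* = 209.
New equilibrium: 1160 - 8.5p = -31 + 2p, so 1191 = 10.5p and p' = 794/7; q' = 1160 − 8.5(794/7) = 1371/7.

p' = 794/7, q' = 1371/7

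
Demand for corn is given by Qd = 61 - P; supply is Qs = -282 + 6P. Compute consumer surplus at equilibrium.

Consumer surplus = 72

Equilibrium: 61 - P = -282 + 6P gives P* = 49, Q* = 12.
Demand choke price (Qd = 0): P = 61.
CS = ½(61 − 49)(12) = 72.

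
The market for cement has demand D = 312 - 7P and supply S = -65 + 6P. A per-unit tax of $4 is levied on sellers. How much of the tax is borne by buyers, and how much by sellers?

Pre-tax equilibrium: P* = 29, Q* = 109.
Tax on sellers shifts supply to S = -65 + 6(P − 4) = -89 + 6P.
312 - 7P = -89 + 6P gives buyer price Pb = 401/13; sellers receive Ps = 401/13 − 4 = 349/13.
New quantity: Q = 312 − 7(401/13) = 1249/13.
Buyer burden = 401/13 − 29 = 24/13; seller burden = 29 − 349/13 = 28/13.

Buyers bear 24/13, sellers bear 28/13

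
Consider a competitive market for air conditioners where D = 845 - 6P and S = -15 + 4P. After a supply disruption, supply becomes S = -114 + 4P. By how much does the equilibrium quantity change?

Original equilibrium: P* = 86, Q* = 329.
New equilibrium: 845 - 6P = -114 + 4P, so 959 = 10P and P' = 95.9; Q' = 845 − 6(95.9) = 269.6.
Change in quantity: 269.6 − 329 = -59.4.

ΔQ = -59.4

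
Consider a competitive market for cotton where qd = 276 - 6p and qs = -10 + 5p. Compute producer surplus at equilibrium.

Equilibrium: 276 - 6p = -10 + 5p gives p* = 26, q* = 120.
Supply starts at p = 2 (where qs = 0).
PS = ½(26 − 2)(120) = 1440.

Producer surplus = 1440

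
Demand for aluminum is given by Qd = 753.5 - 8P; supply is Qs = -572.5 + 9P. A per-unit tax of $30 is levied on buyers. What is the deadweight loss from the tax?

Pre-tax equilibrium: P* = 78, Q* = 129.5.
Tax on buyers shifts demand to Qd = 753.5 − 8(P + 30) = 513.5 - 8P.
513.5 - 8P = -572.5 + 9P gives seller price Ps = 1086/17; buyers pay Pb = 1086/17 + 30 = 1596/17.
New quantity: Q = 753.5 − 8(1596/17) = 83/34.
DWL = ½ × 30 × (129.5 − 83/34) = 32400/17.

Deadweight loss = 32400/17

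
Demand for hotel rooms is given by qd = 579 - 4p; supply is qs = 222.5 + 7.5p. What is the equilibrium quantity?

Set qd = qs: 579 - 4p = 222.5 + 7.5p.
356.5 = 11.5p, so p* = 31.
q* = 579 − 4(31) = 455.

q* = 455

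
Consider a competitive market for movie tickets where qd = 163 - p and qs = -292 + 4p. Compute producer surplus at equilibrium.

Producer surplus = 648

Equilibrium: 163 - p = -292 + 4p gives p* = 91, q* = 72.
Supply starts at p = 73 (where qs = 0).
PS = ½(91 − 73)(72) = 648.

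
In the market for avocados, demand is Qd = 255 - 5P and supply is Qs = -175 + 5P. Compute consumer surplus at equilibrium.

Equilibrium: 255 - 5P = -175 + 5P gives P* = 43, Q* = 40.
Demand choke price (Qd = 0): P = 51.
CS = ½(51 − 43)(40) = 160.

Consumer surplus = 160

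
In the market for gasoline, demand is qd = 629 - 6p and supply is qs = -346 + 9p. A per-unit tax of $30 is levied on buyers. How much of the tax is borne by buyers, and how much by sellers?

Buyers bear $18, sellers bear $12

Pre-tax equilibrium: p* = 65, q* = 239.
Tax on buyers shifts demand to qd = 629 − 6(p + 30) = 449 - 6p.
449 - 6p = -346 + 9p gives seller price ps = 53; buyers pay pb = 53 + 30 = 83.
New quantity: q = 629 − 6(83) = 131.
Buyer burden = 83 − 65 = 18; seller burden = 65 − 53 = 12.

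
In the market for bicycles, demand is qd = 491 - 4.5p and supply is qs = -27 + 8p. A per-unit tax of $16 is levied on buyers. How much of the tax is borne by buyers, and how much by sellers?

Buyers bear $10.24, sellers bear $5.76

Pre-tax equilibrium: p* = 41.44, q* = 304.52.
Tax on buyers shifts demand to qd = 491 − 4.5(p + 16) = 419 - 4.5p.
419 - 4.5p = -27 + 8p gives seller price ps = 35.68; buyers pay pb = 35.68 + 16 = 51.68.
New quantity: q = 491 − 4.5(51.68) = 258.44.
Buyer burden = 51.68 − 41.44 = 10.24; seller burden = 41.44 − 35.68 = 5.76.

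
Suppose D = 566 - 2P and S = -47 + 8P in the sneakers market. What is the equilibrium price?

Set D = S: 566 - 2P = -47 + 8P.
613 = 10P, so P* = 61.3.
Q* = 566 − 2(61.3) = 443.4.

P* = 61.3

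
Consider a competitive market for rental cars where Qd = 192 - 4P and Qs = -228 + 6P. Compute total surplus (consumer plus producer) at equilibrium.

Total surplus = 120

Equilibrium: 192 - 4P = -228 + 6P gives P* = 42, Q* = 24.
Demand choke price: P = 48; supply starts at P = 38.
CS = ½(48 − 42)(24) = 72; PS = ½(42 − 38)(24) = 48.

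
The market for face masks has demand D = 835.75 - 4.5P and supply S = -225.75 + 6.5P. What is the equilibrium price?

P* = 96.5

Set D = S: 835.75 - 4.5P = -225.75 + 6.5P.
1061.5 = 11P, so P* = 96.5.
Q* = 835.75 − 4.5(96.5) = 401.5.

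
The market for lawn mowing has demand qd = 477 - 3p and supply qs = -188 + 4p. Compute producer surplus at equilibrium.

Equilibrium: 477 - 3p = -188 + 4p gives p* = 95, q* = 192.
Supply starts at p = 47 (where qs = 0).
PS = ½(95 − 47)(192) = 4608.

Producer surplus = 4608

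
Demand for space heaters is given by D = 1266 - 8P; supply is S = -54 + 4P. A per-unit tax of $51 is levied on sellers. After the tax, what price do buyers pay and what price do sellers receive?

Pre-tax equilibrium: P* = 110, Q* = 386.
Tax on sellers shifts supply to S = -54 + 4(P − 51) = -258 + 4P.
1266 - 8P = -258 + 4P gives buyer price Pb = 127; sellers receive Ps = 127 − 51 = 76.
New quantity: Q = 1266 − 8(127) = 250.

Buyers pay $127, sellers receive $76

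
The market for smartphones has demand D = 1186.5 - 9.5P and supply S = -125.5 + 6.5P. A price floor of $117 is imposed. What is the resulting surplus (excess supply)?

Surplus = 560

Equilibrium price would be P* = 82, so the floor at 117 binds.
At P = 117: D = 75, S = 635.
Surplus = 635 − 75 = 560.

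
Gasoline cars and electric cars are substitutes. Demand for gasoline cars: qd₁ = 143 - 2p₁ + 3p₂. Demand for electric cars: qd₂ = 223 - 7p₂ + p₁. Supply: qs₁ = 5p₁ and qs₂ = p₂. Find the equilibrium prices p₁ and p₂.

Market 1: 143 - 2p₁ + 3p₂ = 5p₁ → 7p₁ - 3p₂ = 143.
Market 2: 8p₂ - p₁ = 223.
Eliminating p₂: 8×(1) + 3×(2) gives 53p₁ = 1813, so p₁ = 1813/53.
Back-substitute into (2): p₂ = (223 + 1×1813/53) / 8 = 1704/53.

p₁ = 1813/53, p₂ = 1704/53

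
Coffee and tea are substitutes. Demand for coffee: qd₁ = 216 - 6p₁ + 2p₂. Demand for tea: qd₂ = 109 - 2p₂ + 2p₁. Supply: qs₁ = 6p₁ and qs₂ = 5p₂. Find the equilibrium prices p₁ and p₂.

Market 1: 216 - 6p₁ + 2p₂ = 6p₁ → 12p₁ - 2p₂ = 216.
Market 2: 7p₂ - 2p₁ = 109.
Eliminating p₂: 7×(1) + 2×(2) gives 80p₁ = 1730, so p₁ = 21.625.
Back-substitute into (2): p₂ = (109 + 2×21.625) / 7 = 21.75.

p₁ = 21.625, p₂ = 21.75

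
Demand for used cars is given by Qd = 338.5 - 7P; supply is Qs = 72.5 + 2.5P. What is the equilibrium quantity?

Q* = 142.5

Set Qd = Qs: 338.5 - 7P = 72.5 + 2.5P.
266 = 9.5P, so P* = 28.
Q* = 338.5 − 7(28) = 142.5.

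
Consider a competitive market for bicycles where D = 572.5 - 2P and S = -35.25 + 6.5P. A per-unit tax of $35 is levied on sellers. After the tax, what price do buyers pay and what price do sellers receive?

Pre-tax equilibrium: P* = 71.5, Q* = 429.5.
Tax on sellers shifts supply to S = -35.25 + 6.5(P − 35) = -262.75 + 6.5P.
572.5 - 2P = -262.75 + 6.5P gives buyer price Pb = 3341/34; sellers receive Ps = 3341/34 − 35 = 2151/34.
New quantity: Q = 572.5 − 2(3341/34) = 12783/34.

Buyers pay 3341/34, sellers receive 2151/34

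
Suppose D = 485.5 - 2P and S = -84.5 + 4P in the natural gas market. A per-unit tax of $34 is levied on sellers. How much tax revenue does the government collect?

Pre-tax equilibrium: P* = 95, Q* = 295.5.
Tax on sellers shifts supply to S = -84.5 + 4(P − 34) = -220.5 + 4P.
485.5 - 2P = -220.5 + 4P gives buyer price Pb = 353/3; sellers receive Ps = 353/3 − 34 = 251/3.
New quantity: Q = 485.5 − 2(353/3) = 1501/6.
Revenue = 34 × 1501/6 = 25517/3.

Tax revenue = 25517/3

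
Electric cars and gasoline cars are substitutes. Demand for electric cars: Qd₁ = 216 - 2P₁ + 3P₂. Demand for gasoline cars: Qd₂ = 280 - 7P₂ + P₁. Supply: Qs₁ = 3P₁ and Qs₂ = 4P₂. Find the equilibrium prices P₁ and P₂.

Market 1: 216 - 2P₁ + 3P₂ = 3P₁ → 5P₁ - 3P₂ = 216.
Market 2: 11P₂ - P₁ = 280.
Eliminating P₂: 11×(1) + 3×(2) gives 52P₁ = 3216, so P₁ = 804/13.
Back-substitute into (2): P₂ = (280 + 1×804/13) / 11 = 404/13.

P₁ = 804/13, P₂ = 404/13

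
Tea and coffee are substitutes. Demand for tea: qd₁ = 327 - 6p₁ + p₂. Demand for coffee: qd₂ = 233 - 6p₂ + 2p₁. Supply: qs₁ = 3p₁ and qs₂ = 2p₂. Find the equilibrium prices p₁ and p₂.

p₁ = 40.7, p₂ = 39.3

Market 1: 327 - 6p₁ + p₂ = 3p₁ → 9p₁ - p₂ = 327.
Market 2: 8p₂ - 2p₁ = 233.
Eliminating p₂: 8×(1) + 1×(2) gives 70p₁ = 2849, so p₁ = 40.7.
Back-substitute into (2): p₂ = (233 + 2×40.7) / 8 = 39.3.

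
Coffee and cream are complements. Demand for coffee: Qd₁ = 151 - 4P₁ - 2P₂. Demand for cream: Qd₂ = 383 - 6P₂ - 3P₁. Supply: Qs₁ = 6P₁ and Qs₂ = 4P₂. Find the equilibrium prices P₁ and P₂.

P₁ = 372/47, P₂ = 3377/94

Market 1: 151 - 4P₁ - 2P₂ = 6P₁ → 10P₁ + 2P₂ = 151.
Market 2: 10P₂ + 3P₁ = 383.
Eliminating P₂: 10×(1) − 2×(2) gives 94P₁ = 744, so P₁ = 372/47.
Back-substitute into (2): P₂ = (383 − 3×372/47) / 10 = 3377/94.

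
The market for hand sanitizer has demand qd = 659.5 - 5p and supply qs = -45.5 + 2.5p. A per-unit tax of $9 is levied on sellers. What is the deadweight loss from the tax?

Deadweight loss = 67.5

Pre-tax equilibrium: p* = 94, q* = 189.5.
Tax on sellers shifts supply to qs = -45.5 + 2.5(p − 9) = -68 + 2.5p.
659.5 - 5p = -68 + 2.5p gives buyer price pb = 97; sellers receive ps = 97 − 9 = 88.
New quantity: q = 659.5 − 5(97) = 174.5.
DWL = ½ × 9 × (189.5 − 174.5) = 67.5.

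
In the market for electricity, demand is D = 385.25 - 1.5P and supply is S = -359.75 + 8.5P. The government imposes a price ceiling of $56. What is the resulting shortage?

Shortage = 185

Equilibrium price would be P* = 74.5, so the ceiling at 56 binds.
At P = 56: D = 385.25 − 1.5(56) = 301.25, S = -359.75 + 8.5(56) = 116.25.
Shortage = 301.25 − 116.25 = 185.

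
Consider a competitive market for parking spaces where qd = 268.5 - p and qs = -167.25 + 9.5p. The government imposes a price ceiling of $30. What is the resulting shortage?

Shortage = 120.75

Equilibrium price would be p* = 41.5, so the ceiling at 30 binds.
At p = 30: qd = 268.5 − 1(30) = 238.5, qs = -167.25 + 9.5(30) = 117.75.
Shortage = 238.5 − 117.75 = 120.75.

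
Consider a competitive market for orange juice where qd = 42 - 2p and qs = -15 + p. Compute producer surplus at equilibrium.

Equilibrium: 42 - 2p = -15 + p gives p* = 19, q* = 4.
Supply starts at p = 15 (where qs = 0).
PS = ½(19 − 15)(4) = 8.

Producer surplus = 8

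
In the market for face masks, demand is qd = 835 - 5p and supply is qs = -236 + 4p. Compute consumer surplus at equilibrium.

Equilibrium: 835 - 5p = -236 + 4p gives p* = 119, q* = 240.
Demand choke price (qd = 0): p = 167.
CS = ½(167 − 119)(240) = 5760.

Consumer surplus = 5760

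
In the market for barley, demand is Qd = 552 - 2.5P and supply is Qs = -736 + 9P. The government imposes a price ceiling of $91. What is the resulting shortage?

Shortage = 241.5

Equilibrium price would be P* = 112, so the ceiling at 91 binds.
At P = 91: Qd = 552 − 2.5(91) = 324.5, Qs = -736 + 9(91) = 83.
Shortage = 324.5 − 83 = 241.5.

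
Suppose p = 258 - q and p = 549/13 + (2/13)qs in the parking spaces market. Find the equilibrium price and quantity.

Set the two price expressions equal: 258 - q = 549/13 + (2/13)q.
2805/13 = (15/13)q, so q* = 187.
p* = 258 − (1)(187) = 71.

p* = 71, q* = 187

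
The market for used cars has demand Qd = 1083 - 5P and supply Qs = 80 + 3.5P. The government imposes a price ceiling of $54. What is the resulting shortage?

Shortage = 544

Equilibrium price would be P* = 118, so the ceiling at 54 binds.
At P = 54: Qd = 1083 − 5(54) = 813, Qs = 80 + 3.5(54) = 269.
Shortage = 813 − 269 = 544.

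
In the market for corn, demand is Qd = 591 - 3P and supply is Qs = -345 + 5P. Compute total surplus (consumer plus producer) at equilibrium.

Total surplus = 15360

Equilibrium: 591 - 3P = -345 + 5P gives P* = 117, Q* = 240.
Demand choke price: P = 197; supply starts at P = 69.
CS = ½(197 − 117)(240) = 9600; PS = ½(117 − 69)(240) = 5760.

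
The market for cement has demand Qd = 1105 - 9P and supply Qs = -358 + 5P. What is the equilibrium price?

P* = 104.5

Set Qd = Qs: 1105 - 9P = -358 + 5P.
1463 = 14P, so P* = 104.5.
Q* = 1105 − 9(104.5) = 164.5.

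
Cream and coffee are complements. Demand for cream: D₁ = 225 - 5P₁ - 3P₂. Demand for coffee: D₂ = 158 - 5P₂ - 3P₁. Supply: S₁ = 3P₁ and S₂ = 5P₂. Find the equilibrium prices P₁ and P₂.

P₁ = 1776/71, P₂ = 589/71

Market 1: 225 - 5P₁ - 3P₂ = 3P₁ → 8P₁ + 3P₂ = 225.
Market 2: 10P₂ + 3P₁ = 158.
Eliminating P₂: 10×(1) − 3×(2) gives 71P₁ = 1776, so P₁ = 1776/71.
Back-substitute into (2): P₂ = (158 − 3×1776/71) / 10 = 589/71.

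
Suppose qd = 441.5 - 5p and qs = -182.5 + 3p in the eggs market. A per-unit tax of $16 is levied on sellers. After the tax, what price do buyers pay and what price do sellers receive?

Pre-tax equilibrium: p* = 78, q* = 51.5.
Tax on sellers shifts supply to qs = -182.5 + 3(p − 16) = -230.5 + 3p.
441.5 - 5p = -230.5 + 3p gives buyer price pb = 84; sellers receive ps = 84 − 16 = 68.
New quantity: q = 441.5 − 5(84) = 21.5.

Buyers pay $84, sellers receive $68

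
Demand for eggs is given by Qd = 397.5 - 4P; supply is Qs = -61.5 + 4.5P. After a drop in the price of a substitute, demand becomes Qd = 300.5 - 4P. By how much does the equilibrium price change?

Original equilibrium: P* = 54, Q* = 181.5.
New equilibrium: 300.5 - 4P = -61.5 + 4.5P, so 362 = 8.5P and P' = 724/17; Q' = 300.5 − 4(724/17) = 4425/34.
Change in price: 724/17 − 54 = -194/17.

ΔP = -194/17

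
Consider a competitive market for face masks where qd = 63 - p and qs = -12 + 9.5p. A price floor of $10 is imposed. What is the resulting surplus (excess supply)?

Surplus = 30

Equilibrium price would be p* = 50/7, so the floor at 10 binds.
At p = 10: qd = 53, qs = 83.
Surplus = 83 − 53 = 30.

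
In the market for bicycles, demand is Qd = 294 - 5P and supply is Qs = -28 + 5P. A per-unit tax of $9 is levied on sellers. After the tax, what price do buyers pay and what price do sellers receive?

Buyers pay $36.7, sellers receive $27.7

Pre-tax equilibrium: P* = 32.2, Q* = 133.
Tax on sellers shifts supply to Qs = -28 + 5(P − 9) = -73 + 5P.
294 - 5P = -73 + 5P gives buyer price Pb = 36.7; sellers receive Ps = 36.7 − 9 = 27.7.
New quantity: Q = 294 − 5(36.7) = 110.5.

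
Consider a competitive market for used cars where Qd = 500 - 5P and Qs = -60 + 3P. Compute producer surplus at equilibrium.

Equilibrium: 500 - 5P = -60 + 3P gives P* = 70, Q* = 150.
Supply starts at P = 20 (where Qs = 0).
PS = ½(70 − 20)(150) = 3750.

Producer surplus = 3750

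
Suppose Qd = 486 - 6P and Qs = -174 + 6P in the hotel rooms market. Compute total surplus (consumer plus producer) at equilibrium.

Equilibrium: 486 - 6P = -174 + 6P gives P* = 55, Q* = 156.
Demand choke price: P = 81; supply starts at P = 29.
CS = ½(81 − 55)(156) = 2028; PS = ½(55 − 29)(156) = 2028.

Total surplus = 4056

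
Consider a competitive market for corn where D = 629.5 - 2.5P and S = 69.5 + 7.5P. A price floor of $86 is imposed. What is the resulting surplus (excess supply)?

Equilibrium price would be P* = 56, so the floor at 86 binds.
At P = 86: D = 414.5, S = 714.5.
Surplus = 714.5 − 414.5 = 300.

Surplus = 300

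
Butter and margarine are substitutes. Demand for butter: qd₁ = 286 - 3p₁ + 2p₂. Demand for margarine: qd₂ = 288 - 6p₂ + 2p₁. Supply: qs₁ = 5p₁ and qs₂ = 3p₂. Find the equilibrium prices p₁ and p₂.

Market 1: 286 - 3p₁ + 2p₂ = 5p₁ → 8p₁ - 2p₂ = 286.
Market 2: 9p₂ - 2p₁ = 288.
Eliminating p₂: 9×(1) + 2×(2) gives 68p₁ = 3150, so p₁ = 1575/34.
Back-substitute into (2): p₂ = (288 + 2×1575/34) / 9 = 719/17.

p₁ = 1575/34, p₂ = 719/17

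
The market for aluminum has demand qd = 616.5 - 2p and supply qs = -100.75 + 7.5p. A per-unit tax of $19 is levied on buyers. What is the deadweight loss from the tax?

Pre-tax equilibrium: p* = 75.5, q* = 465.5.
Tax on buyers shifts demand to qd = 616.5 − 2(p + 19) = 578.5 - 2p.
578.5 - 2p = -100.75 + 7.5p gives seller price ps = 71.5; buyers pay pb = 71.5 + 19 = 90.5.
New quantity: q = 616.5 − 2(90.5) = 435.5.
DWL = ½ × 19 × (465.5 − 435.5) = 285.

Deadweight loss = 285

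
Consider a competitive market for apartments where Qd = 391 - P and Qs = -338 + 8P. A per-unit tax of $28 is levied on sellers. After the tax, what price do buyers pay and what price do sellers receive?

Pre-tax equilibrium: P* = 81, Q* = 310.
Tax on sellers shifts supply to Qs = -338 + 8(P − 28) = -562 + 8P.
391 - P = -562 + 8P gives buyer price Pb = 953/9; sellers receive Ps = 953/9 − 28 = 701/9.
New quantity: Q = 391 − 1(953/9) = 2566/9.

Buyers pay 953/9, sellers receive 701/9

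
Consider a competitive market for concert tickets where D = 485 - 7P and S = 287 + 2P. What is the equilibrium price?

P* = 22

Set D = S: 485 - 7P = 287 + 2P.
198 = 9P, so P* = 22.
Q* = 485 − 7(22) = 331.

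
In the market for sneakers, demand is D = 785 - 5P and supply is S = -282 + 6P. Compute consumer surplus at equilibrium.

Consumer surplus = 9000

Equilibrium: 785 - 5P = -282 + 6P gives P* = 97, Q* = 300.
Demand choke price (D = 0): P = 157.
CS = ½(157 − 97)(300) = 9000.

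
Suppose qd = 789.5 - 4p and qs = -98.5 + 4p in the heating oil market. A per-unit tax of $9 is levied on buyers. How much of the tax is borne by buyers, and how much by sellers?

Buyers bear $4.5, sellers bear $4.5

Pre-tax equilibrium: p* = 111, q* = 345.5.
Tax on buyers shifts demand to qd = 789.5 − 4(p + 9) = 753.5 - 4p.
753.5 - 4p = -98.5 + 4p gives seller price ps = 106.5; buyers pay pb = 106.5 + 9 = 115.5.
New quantity: q = 789.5 − 4(115.5) = 327.5.
Buyer burden = 115.5 − 111 = 4.5; seller burden = 111 − 106.5 = 4.5.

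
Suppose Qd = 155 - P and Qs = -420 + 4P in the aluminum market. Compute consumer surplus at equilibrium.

Consumer surplus = 800

Equilibrium: 155 - P = -420 + 4P gives P* = 115, Q* = 40.
Demand choke price (Qd = 0): P = 155.
CS = ½(155 − 115)(40) = 800.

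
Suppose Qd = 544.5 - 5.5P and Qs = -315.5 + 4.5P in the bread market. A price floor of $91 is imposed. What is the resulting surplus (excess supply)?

Equilibrium price would be P* = 86, so the floor at 91 binds.
At P = 91: Qd = 44, Qs = 94.
Surplus = 94 − 44 = 50.

Surplus = 50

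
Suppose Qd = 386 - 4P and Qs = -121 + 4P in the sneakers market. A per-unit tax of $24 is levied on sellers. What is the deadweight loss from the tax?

Deadweight loss = 576

Pre-tax equilibrium: P* = 63.375, Q* = 132.5.
Tax on sellers shifts supply to Qs = -121 + 4(P − 24) = -217 + 4P.
386 - 4P = -217 + 4P gives buyer price Pb = 75.375; sellers receive Ps = 75.375 − 24 = 51.375.
New quantity: Q = 386 − 4(75.375) = 84.5.
DWL = ½ × 24 × (132.5 − 84.5) = 576.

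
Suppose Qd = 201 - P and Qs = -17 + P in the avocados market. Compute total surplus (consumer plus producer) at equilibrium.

Equilibrium: 201 - P = -17 + P gives P* = 109, Q* = 92.
Demand choke price: P = 201; supply starts at P = 17.
CS = ½(201 − 109)(92) = 4232; PS = ½(109 − 17)(92) = 4232.

Total surplus = 8464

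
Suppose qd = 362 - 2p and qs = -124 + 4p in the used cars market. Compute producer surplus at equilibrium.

Equilibrium: 362 - 2p = -124 + 4p gives p* = 81, q* = 200.
Supply starts at p = 31 (where qs = 0).
PS = ½(81 − 31)(200) = 5000.

Producer surplus = 5000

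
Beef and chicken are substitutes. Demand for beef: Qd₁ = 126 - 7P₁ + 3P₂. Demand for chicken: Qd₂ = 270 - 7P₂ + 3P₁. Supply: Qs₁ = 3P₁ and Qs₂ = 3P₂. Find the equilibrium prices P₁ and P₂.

Market 1: 126 - 7P₁ + 3P₂ = 3P₁ → 10P₁ - 3P₂ = 126.
Market 2: 10P₂ - 3P₁ = 270.
Eliminating P₂: 10×(1) + 3×(2) gives 91P₁ = 2070, so P₁ = 2070/91.
Back-substitute into (2): P₂ = (270 + 3×2070/91) / 10 = 3078/91.

P₁ = 2070/91, P₂ = 3078/91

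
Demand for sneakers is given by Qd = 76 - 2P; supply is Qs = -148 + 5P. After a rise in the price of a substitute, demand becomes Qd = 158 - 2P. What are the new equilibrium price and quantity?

P' = 306/7, Q' = 494/7

Original equilibrium: P* = 32, Q* = 12.
New equilibrium: 158 - 2P = -148 + 5P, so 306 = 7P and P' = 306/7; Q' = 158 − 2(306/7) = 494/7.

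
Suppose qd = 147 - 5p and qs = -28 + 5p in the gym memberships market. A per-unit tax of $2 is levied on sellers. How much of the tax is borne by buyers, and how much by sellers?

Buyers bear $1, sellers bear $1

Pre-tax equilibrium: p* = 17.5, q* = 59.5.
Tax on sellers shifts supply to qs = -28 + 5(p − 2) = -38 + 5p.
147 - 5p = -38 + 5p gives buyer price pb = 18.5; sellers receive ps = 18.5 − 2 = 16.5.
New quantity: q = 147 − 5(18.5) = 54.5.
Buyer burden = 18.5 − 17.5 = 1; seller burden = 17.5 − 16.5 = 1.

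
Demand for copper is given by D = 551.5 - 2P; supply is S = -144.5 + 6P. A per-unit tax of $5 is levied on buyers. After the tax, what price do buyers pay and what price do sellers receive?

Pre-tax equilibrium: P* = 87, Q* = 377.5.
Tax on buyers shifts demand to D = 551.5 − 2(P + 5) = 541.5 - 2P.
541.5 - 2P = -144.5 + 6P gives seller price Ps = 85.75; buyers pay Pb = 85.75 + 5 = 90.75.
New quantity: Q = 551.5 − 2(90.75) = 370.

Buyers pay $90.75, sellers receive $85.75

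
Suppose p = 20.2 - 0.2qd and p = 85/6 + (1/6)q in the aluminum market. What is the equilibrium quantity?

q* = 181/11

Set the two price expressions equal: 20.2 - 0.2q = 85/6 + (1/6)q.
181/30 = (11/30)q, so q* = 181/11.
p* = 20.2 − (0.2)(181/11) = 186/11.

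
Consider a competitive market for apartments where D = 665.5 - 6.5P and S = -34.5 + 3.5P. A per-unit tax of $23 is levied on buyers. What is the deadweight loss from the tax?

Deadweight loss = 601.7375

Pre-tax equilibrium: P* = 70, Q* = 210.5.
Tax on buyers shifts demand to D = 665.5 − 6.5(P + 23) = 516 - 6.5P.
516 - 6.5P = -34.5 + 3.5P gives seller price Ps = 55.05; buyers pay Pb = 55.05 + 23 = 78.05.
New quantity: Q = 665.5 − 6.5(78.05) = 158.175.
DWL = ½ × 23 × (210.5 − 158.175) = 601.7375.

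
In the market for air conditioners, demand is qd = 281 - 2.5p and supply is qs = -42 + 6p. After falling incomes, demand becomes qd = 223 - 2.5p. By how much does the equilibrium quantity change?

Original equilibrium: p* = 38, q* = 186.
New equilibrium: 223 - 2.5p = -42 + 6p, so 265 = 8.5p and p' = 530/17; q' = 223 − 2.5(530/17) = 2466/17.
Change in quantity: 2466/17 − 186 = -696/17.

Δq = -696/17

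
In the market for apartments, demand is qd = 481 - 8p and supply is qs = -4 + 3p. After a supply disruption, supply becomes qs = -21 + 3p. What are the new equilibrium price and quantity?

Original equilibrium: p* = 485/11, q* = 1411/11.
New equilibrium: 481 - 8p = -21 + 3p, so 502 = 11p and p' = 502/11; q' = 481 − 8(502/11) = 1275/11.

p' = 502/11, q' = 1275/11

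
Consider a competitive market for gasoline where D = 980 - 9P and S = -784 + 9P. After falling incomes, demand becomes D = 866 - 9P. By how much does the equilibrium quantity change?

Original equilibrium: P* = 98, Q* = 98.
New equilibrium: 866 - 9P = -784 + 9P, so 1650 = 18P and P' = 275/3; Q' = 866 − 9(275/3) = 41.
Change in quantity: 41 − 98 = -57.

ΔQ = -57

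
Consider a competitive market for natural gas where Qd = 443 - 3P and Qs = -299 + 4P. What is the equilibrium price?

Set Qd = Qs: 443 - 3P = -299 + 4P.
742 = 7P, so P* = 106.
Q* = 443 − 3(106) = 125.

P* = 106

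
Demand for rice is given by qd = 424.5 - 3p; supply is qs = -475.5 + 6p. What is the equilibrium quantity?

Set qd = qs: 424.5 - 3p = -475.5 + 6p.
900 = 9p, so p* = 100.
q* = 424.5 − 3(100) = 124.5.

q* = 124.5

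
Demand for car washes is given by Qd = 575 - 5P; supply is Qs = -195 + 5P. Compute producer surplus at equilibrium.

Equilibrium: 575 - 5P = -195 + 5P gives P* = 77, Q* = 190.
Supply starts at P = 39 (where Qs = 0).
PS = ½(77 − 39)(190) = 3610.

Producer surplus = 3610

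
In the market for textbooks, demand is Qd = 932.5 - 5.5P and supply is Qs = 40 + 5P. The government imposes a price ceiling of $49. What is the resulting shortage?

Equilibrium price would be P* = 85, so the ceiling at 49 binds.
At P = 49: Qd = 932.5 − 5.5(49) = 663, Qs = 40 + 5(49) = 285.
Shortage = 663 − 285 = 378.

Shortage = 378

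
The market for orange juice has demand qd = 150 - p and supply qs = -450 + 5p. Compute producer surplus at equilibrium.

Producer surplus = 250

Equilibrium: 150 - p = -450 + 5p gives p* = 100, q* = 50.
Supply starts at p = 90 (where qs = 0).
PS = ½(100 − 90)(50) = 250.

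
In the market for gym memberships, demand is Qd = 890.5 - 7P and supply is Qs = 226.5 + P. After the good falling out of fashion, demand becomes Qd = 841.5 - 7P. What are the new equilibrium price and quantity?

Original equilibrium: P* = 83, Q* = 309.5.
New equilibrium: 841.5 - 7P = 226.5 + P, so 615 = 8P and P' = 76.875; Q' = 841.5 − 7(76.875) = 303.375.

P' = 76.875, Q' = 303.375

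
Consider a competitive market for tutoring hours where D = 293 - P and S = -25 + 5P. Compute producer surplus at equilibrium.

Equilibrium: 293 - P = -25 + 5P gives P* = 53, Q* = 240.
Supply starts at P = 5 (where S = 0).
PS = ½(53 − 5)(240) = 5760.

Producer surplus = 5760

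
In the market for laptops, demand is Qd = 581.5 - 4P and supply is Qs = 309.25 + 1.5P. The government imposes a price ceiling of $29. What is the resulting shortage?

Shortage = 112.75

Equilibrium price would be P* = 49.5, so the ceiling at 29 binds.
At P = 29: Qd = 581.5 − 4(29) = 465.5, Qs = 309.25 + 1.5(29) = 352.75.
Shortage = 465.5 − 352.75 = 112.75.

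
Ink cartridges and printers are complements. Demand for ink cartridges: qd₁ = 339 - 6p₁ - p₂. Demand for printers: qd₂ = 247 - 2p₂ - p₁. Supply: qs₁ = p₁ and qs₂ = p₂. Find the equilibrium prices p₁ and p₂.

p₁ = 38.5, p₂ = 69.5

Market 1: 339 - 6p₁ - p₂ = p₁ → 7p₁ + p₂ = 339.
Market 2: 3p₂ + p₁ = 247.
Eliminating p₂: 3×(1) − 1×(2) gives 20p₁ = 770, so p₁ = 38.5.
Back-substitute into (2): p₂ = (247 − 1×38.5) / 3 = 69.5.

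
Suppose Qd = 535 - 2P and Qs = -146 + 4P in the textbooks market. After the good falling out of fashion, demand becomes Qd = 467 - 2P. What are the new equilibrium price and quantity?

Original equilibrium: P* = 113.5, Q* = 308.
New equilibrium: 467 - 2P = -146 + 4P, so 613 = 6P and P' = 613/6; Q' = 467 − 2(613/6) = 788/3.

P' = 613/6, Q' = 788/3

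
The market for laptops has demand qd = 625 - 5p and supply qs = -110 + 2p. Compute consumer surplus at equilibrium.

Consumer surplus = 1000

Equilibrium: 625 - 5p = -110 + 2p gives p* = 105, q* = 100.
Demand choke price (qd = 0): p = 125.
CS = ½(125 − 105)(100) = 1000.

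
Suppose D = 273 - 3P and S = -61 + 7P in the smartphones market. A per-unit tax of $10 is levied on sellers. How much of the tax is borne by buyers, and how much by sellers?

Pre-tax equilibrium: P* = 33.4, Q* = 172.8.
Tax on sellers shifts supply to S = -61 + 7(P − 10) = -131 + 7P.
273 - 3P = -131 + 7P gives buyer price Pb = 40.4; sellers receive Ps = 40.4 − 10 = 30.4.
New quantity: Q = 273 − 3(40.4) = 151.8.
Buyer burden = 40.4 − 33.4 = 7; seller burden = 33.4 − 30.4 = 3.

Buyers bear $7, sellers bear $3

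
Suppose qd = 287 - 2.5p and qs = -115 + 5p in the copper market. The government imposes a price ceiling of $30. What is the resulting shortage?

Equilibrium price would be p* = 53.6, so the ceiling at 30 binds.
At p = 30: qd = 287 − 2.5(30) = 212, qs = -115 + 5(30) = 35.
Shortage = 212 − 35 = 177.

Shortage = 177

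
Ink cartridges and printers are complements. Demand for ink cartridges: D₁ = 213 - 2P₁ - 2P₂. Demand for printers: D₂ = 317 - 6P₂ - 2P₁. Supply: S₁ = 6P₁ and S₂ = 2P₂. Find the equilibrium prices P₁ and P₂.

P₁ = 107/6, P₂ = 211/6

Market 1: 213 - 2P₁ - 2P₂ = 6P₁ → 8P₁ + 2P₂ = 213.
Market 2: 8P₂ + 2P₁ = 317.
Eliminating P₂: 8×(1) − 2×(2) gives 60P₁ = 1070, so P₁ = 107/6.
Back-substitute into (2): P₂ = (317 − 2×107/6) / 8 = 211/6.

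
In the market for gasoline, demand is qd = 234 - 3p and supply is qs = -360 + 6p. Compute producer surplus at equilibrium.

Equilibrium: 234 - 3p = -360 + 6p gives p* = 66, q* = 36.
Supply starts at p = 60 (where qs = 0).
PS = ½(66 − 60)(36) = 108.

Producer surplus = 108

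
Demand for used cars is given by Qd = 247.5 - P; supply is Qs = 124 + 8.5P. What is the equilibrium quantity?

Q* = 234.5

Set Qd = Qs: 247.5 - P = 124 + 8.5P.
123.5 = 9.5P, so P* = 13.
Q* = 247.5 − 1(13) = 234.5.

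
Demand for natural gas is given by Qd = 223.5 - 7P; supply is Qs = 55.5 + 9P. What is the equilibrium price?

Set Qd = Qs: 223.5 - 7P = 55.5 + 9P.
168 = 16P, so P* = 10.5.
Q* = 223.5 − 7(10.5) = 150.

P* = 10.5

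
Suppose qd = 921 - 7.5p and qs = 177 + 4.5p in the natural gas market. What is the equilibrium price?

p* = 62

Set qd = qs: 921 - 7.5p = 177 + 4.5p.
744 = 12p, so p* = 62.
q* = 921 − 7.5(62) = 456.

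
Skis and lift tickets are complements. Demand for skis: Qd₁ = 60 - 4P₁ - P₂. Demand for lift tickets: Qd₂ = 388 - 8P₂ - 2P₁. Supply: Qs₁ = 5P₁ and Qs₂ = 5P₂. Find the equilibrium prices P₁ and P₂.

P₁ = 392/115, P₂ = 3372/115

Market 1: 60 - 4P₁ - P₂ = 5P₁ → 9P₁ + P₂ = 60.
Market 2: 13P₂ + 2P₁ = 388.
Eliminating P₂: 13×(1) − 1×(2) gives 115P₁ = 392, so P₁ = 392/115.
Back-substitute into (2): P₂ = (388 − 2×392/115) / 13 = 3372/115.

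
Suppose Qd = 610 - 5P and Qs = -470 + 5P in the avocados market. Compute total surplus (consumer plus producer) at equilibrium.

Equilibrium: 610 - 5P = -470 + 5P gives P* = 108, Q* = 70.
Demand choke price: P = 122; supply starts at P = 94.
CS = ½(122 − 108)(70) = 490; PS = ½(108 − 94)(70) = 490.

Total surplus = 980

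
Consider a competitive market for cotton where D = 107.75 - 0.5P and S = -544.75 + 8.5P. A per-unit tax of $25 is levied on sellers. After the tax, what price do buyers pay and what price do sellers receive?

Buyers pay 865/9, sellers receive 640/9

Pre-tax equilibrium: P* = 72.5, Q* = 71.5.
Tax on sellers shifts supply to S = -544.75 + 8.5(P − 25) = -757.25 + 8.5P.
107.75 - 0.5P = -757.25 + 8.5P gives buyer price Pb = 865/9; sellers receive Ps = 865/9 − 25 = 640/9.
New quantity: Q = 107.75 − 0.5(865/9) = 2149/36.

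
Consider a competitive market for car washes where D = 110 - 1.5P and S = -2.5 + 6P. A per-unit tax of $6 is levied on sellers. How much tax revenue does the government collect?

Tax revenue = 481.8

Pre-tax equilibrium: P* = 15, Q* = 87.5.
Tax on sellers shifts supply to S = -2.5 + 6(P − 6) = -38.5 + 6P.
110 - 1.5P = -38.5 + 6P gives buyer price Pb = 19.8; sellers receive Ps = 19.8 − 6 = 13.8.
New quantity: Q = 110 − 1.5(19.8) = 80.3.
Revenue = 6 × 80.3 = 481.8.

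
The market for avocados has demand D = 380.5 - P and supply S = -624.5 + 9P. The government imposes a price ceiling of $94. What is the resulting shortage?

Equilibrium price would be P* = 100.5, so the ceiling at 94 binds.
At P = 94: D = 380.5 − 1(94) = 286.5, S = -624.5 + 9(94) = 221.5.
Shortage = 286.5 − 221.5 = 65.

Shortage = 65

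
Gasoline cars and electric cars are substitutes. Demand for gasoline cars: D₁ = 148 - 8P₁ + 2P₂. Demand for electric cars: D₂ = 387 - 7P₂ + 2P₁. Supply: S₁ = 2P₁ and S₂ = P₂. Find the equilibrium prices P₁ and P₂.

Market 1: 148 - 8P₁ + 2P₂ = 2P₁ → 10P₁ - 2P₂ = 148.
Market 2: 8P₂ - 2P₁ = 387.
Eliminating P₂: 8×(1) + 2×(2) gives 76P₁ = 1958, so P₁ = 979/38.
Back-substitute into (2): P₂ = (387 + 2×979/38) / 8 = 2083/38.

P₁ = 979/38, P₂ = 2083/38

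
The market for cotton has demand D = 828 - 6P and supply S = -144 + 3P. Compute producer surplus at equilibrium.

Equilibrium: 828 - 6P = -144 + 3P gives P* = 108, Q* = 180.
Supply starts at P = 48 (where S = 0).
PS = ½(108 − 48)(180) = 5400.

Producer surplus = 5400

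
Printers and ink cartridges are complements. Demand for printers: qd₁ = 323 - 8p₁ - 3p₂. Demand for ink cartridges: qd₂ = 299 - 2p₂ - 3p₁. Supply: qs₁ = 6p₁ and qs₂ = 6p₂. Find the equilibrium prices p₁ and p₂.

p₁ = 1687/103, p₂ = 3217/103

Market 1: 323 - 8p₁ - 3p₂ = 6p₁ → 14p₁ + 3p₂ = 323.
Market 2: 8p₂ + 3p₁ = 299.
Eliminating p₂: 8×(1) − 3×(2) gives 103p₁ = 1687, so p₁ = 1687/103.
Back-substitute into (2): p₂ = (299 − 3×1687/103) / 8 = 3217/103.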